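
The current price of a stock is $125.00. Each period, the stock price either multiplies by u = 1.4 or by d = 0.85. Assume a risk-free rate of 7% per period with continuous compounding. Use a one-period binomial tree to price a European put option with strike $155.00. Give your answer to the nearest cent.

Risk-neutral probability p = (e^0.07 − 0.85)/(1.4 − 0.85) = 0.2225/0.5500 = 0.4046
Terminal stock prices: S_u = 175, S_d = 106.2
Terminal payoffs (K − S): max(-20, 0) = 0, max(48.75, 0) = 48.75
Node 0 (S = 125): V_0 = e^(−0.07)·[0.4046·0.0000 + 0.5954·48.7500] = 27.0652

$27.07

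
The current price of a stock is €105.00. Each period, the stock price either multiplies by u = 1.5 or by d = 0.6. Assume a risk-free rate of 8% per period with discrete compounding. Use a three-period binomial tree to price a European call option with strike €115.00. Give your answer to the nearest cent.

€37.28

Risk-neutral probability p = (1 + 0.08 − 0.6)/(1.5 − 0.6) = 0.4800/0.9000 = 0.5333
Terminal stock prices: S_uuu = 354.4, S_uud = 141.8, S_udd = 56.7, S_ddd = 22.68
Terminal payoffs (S − K): max(239.4, 0) = 239.4, max(26.75, 0) = 26.75, max(-58.3, 0) = 0, max(-92.32, 0) = 0
Node uu (S = 236.2): V_uu = 1/1.08·[0.5333·239.3750 + 0.4667·26.7500] = 129.7685
Node ud (S = 94.5): V_ud = 1/1.08·[0.5333·26.7500 + 0.4667·0.0000] = 13.2099
Node dd (S = 37.8): V_dd = 1/1.08·[0.5333·0.0000 + 0.4667·0.0000] = 0.0000
Node u (S = 157.5): V_u = 1/1.08·[0.5333·129.7685 + 0.4667·13.2099] = 69.7912
Node d (S = 63): V_d = 1/1.08·[0.5333·13.2099 + 0.4667·0.0000] = 6.5234
Node 0 (S = 105): V_0 = 1/1.08·[0.5333·69.7912 + 0.4667·6.5234] = 37.2835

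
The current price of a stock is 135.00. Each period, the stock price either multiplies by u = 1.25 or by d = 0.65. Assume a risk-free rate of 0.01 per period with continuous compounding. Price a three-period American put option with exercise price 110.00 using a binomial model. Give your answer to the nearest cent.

15.51

Risk-neutral probability p = (e^0.01 − 0.65)/(1.25 − 0.65) = 0.3601/0.6000 = 0.6001
Terminal stock prices: S_uuu = 263.7, S_uud = 137.1, S_udd = 71.3, S_ddd = 37.07
Terminal payoffs (K − S): max(-153.7, 0) = 0, max(-27.11, 0) = 0, max(38.7, 0) = 38.7, max(72.93, 0) = 72.93
Node uu (S = 210.9): continuation = e^(−0.01)·[0.6001·0.0000 + 0.3999·0.0000] = 0.0000; exercise value = 0.0000 ≤ continuation, so V_uu = 0.0000
Node ud (S = 109.7): continuation = e^(−0.01)·[0.6001·0.0000 + 0.3999·38.7031] = 15.3240; exercise value = 0.3125 ≤ continuation, so V_ud = 15.3240
Node dd (S = 57.04): continuation = e^(−0.01)·[0.6001·38.7031 + 0.3999·72.9256] = 51.8680; exercise value = 52.9625 > continuation, so V_dd = 52.9625 (exercise)
Node u (S = 168.8): continuation = e^(−0.01)·[0.6001·0.0000 + 0.3999·15.3240] = 6.0673; exercise value = 0.0000 ≤ continuation, so V_u = 6.0673
Node d (S = 87.75): continuation = e^(−0.01)·[0.6001·15.3240 + 0.3999·52.9625] = 30.0740; exercise value = 22.2500 ≤ continuation, so V_d = 30.0740
Node 0 (S = 135): continuation = e^(−0.01)·[0.6001·6.0673 + 0.3999·30.0740] = 15.5121; exercise value = 0.0000 ≤ continuation, so V_0 = 15.5121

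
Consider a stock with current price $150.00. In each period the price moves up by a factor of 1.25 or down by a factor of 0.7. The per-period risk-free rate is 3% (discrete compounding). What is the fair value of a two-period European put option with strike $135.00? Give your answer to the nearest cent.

Risk-neutral probability p = (1 + 0.03 − 0.7)/(1.25 − 0.7) = 0.3300/0.5500 = 0.6000
Terminal stock prices: S_uu = 234.4, S_ud = 131.2, S_dd = 73.5
Terminal payoffs (K − S): max(-99.38, 0) = 0, max(3.75, 0) = 3.75, max(61.5, 0) = 61.5
Node u (S = 187.5): V_u = 1/1.03·[0.6000·0.0000 + 0.4000·3.7500] = 1.4563
Node d (S = 105): V_d = 1/1.03·[0.6000·3.7500 + 0.4000·61.5000] = 26.0680
Node 0 (S = 150): V_0 = 1/1.03·[0.6000·1.4563 + 0.4000·26.0680] = 10.9718

$10.97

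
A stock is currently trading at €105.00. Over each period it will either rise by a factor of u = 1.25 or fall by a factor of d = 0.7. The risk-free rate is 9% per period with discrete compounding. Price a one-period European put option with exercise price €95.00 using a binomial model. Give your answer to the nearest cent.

€5.74

Risk-neutral probability p = (1 + 0.09 − 0.7)/(1.25 − 0.7) = 0.3900/0.5500 = 0.7091
Terminal stock prices: S_u = 131.2, S_d = 73.5
Terminal payoffs (K − S): max(-36.25, 0) = 0, max(21.5, 0) = 21.5
Node 0 (S = 105): V_0 = 1/1.09·[0.7091·0.0000 + 0.2909·21.5000] = 5.7381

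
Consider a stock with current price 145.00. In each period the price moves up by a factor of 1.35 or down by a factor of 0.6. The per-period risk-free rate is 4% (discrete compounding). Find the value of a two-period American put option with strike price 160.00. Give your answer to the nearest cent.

38.55

Risk-neutral probability p = (1 + 0.04 − 0.6)/(1.35 − 0.6) = 0.4400/0.7500 = 0.5867
Terminal stock prices: S_uu = 264.3, S_ud = 117.4, S_dd = 52.2
Terminal payoffs (K − S): max(-104.3, 0) = 0, max(42.55, 0) = 42.55, max(107.8, 0) = 107.8
Node u (S = 195.8): continuation = 1/1.04·[0.5867·0.0000 + 0.4133·42.5500] = 16.9109; exercise value = 0.0000 ≤ continuation, so V_u = 16.9109
Node d (S = 87): continuation = 1/1.04·[0.5867·42.5500 + 0.4133·107.8000] = 66.8462; exercise value = 73.0000 > continuation, so V_d = 73.0000 (exercise)
Node 0 (S = 145): continuation = 1/1.04·[0.5867·16.9109 + 0.4133·73.0000] = 38.5523; exercise value = 15.0000 ≤ continuation, so V_0 = 38.5523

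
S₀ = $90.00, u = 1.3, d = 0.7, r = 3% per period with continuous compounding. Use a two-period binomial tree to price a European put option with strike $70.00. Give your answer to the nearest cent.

Risk-neutral probability p = (e^0.03 − 0.7)/(1.3 − 0.7) = 0.3305/0.6000 = 0.5508
Terminal stock prices: S_uu = 152.1, S_ud = 81.9, S_dd = 44.1
Terminal payoffs (K − S): max(-82.1, 0) = 0, max(-11.9, 0) = 0, max(25.9, 0) = 25.9
Node u (S = 117): V_u = e^(−0.03)·[0.5508·0.0000 + 0.4492·0.0000] = 0.0000
Node d (S = 63): V_d = e^(−0.03)·[0.5508·0.0000 + 0.4492·25.9000] = 11.2915
Node 0 (S = 90): V_0 = e^(−0.03)·[0.5508·0.0000 + 0.4492·11.2915] = 4.9227

$4.92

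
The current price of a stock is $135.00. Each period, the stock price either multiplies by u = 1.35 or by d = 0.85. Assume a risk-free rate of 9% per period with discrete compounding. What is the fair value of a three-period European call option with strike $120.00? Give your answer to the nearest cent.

Risk-neutral probability p = (1 + 0.09 − 0.85)/(1.35 − 0.85) = 0.2400/0.5000 = 0.4800
Terminal stock prices: S_uuu = 332.2, S_uud = 209.1, S_udd = 131.7, S_ddd = 82.91
Terminal payoffs (S − K): max(212.2, 0) = 212.2, max(89.13, 0) = 89.13, max(11.68, 0) = 11.68, max(-37.09, 0) = 0
Node uu (S = 246): V_uu = 1/1.09·[0.4800·212.1506 + 0.5200·89.1319] = 135.9458
Node ud (S = 154.9): V_ud = 1/1.09·[0.4800·89.1319 + 0.5200·11.6756] = 44.8208
Node dd (S = 97.54): V_dd = 1/1.09·[0.4800·11.6756 + 0.5200·0.0000] = 5.1416
Node u (S = 182.2): V_u = 1/1.09·[0.4800·135.9458 + 0.5200·44.8208] = 81.2484
Node d (S = 114.8): V_d = 1/1.09·[0.4800·44.8208 + 0.5200·5.1416] = 22.1904
Node 0 (S = 135): V_0 = 1/1.09·[0.4800·81.2484 + 0.5200·22.1904] = 46.3654

$46.37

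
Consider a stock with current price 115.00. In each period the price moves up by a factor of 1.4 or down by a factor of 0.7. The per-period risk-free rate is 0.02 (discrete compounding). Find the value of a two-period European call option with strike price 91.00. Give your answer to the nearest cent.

37.35

Risk-neutral probability p = (1 + 0.02 − 0.7)/(1.4 − 0.7) = 0.3200/0.7000 = 0.4571
Terminal stock prices: S_uu = 225.4, S_ud = 112.7, S_dd = 56.35
Terminal payoffs (S − K): max(134.4, 0) = 134.4, max(21.7, 0) = 21.7, max(-34.65, 0) = 0
Node u (S = 161): V_u = 1/1.02·[0.4571·134.4000 + 0.5429·21.7000] = 71.7843
Node d (S = 80.5): V_d = 1/1.02·[0.4571·21.7000 + 0.5429·0.0000] = 9.7255
Node 0 (S = 115): V_0 = 1/1.02·[0.4571·71.7843 + 0.5429·9.7255] = 37.3483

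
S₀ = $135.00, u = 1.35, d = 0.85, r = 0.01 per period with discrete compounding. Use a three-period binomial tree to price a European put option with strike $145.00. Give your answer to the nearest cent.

$24.69

Risk-neutral probability p = (1 + 0.01 − 0.85)/(1.35 − 0.85) = 0.1600/0.5000 = 0.3200
Terminal stock prices: S_uuu = 332.2, S_uud = 209.1, S_udd = 131.7, S_ddd = 82.91
Terminal payoffs (K − S): max(-187.2, 0) = 0, max(-64.13, 0) = 0, max(13.32, 0) = 13.32, max(62.09, 0) = 62.09
Node uu (S = 246): V_uu = 1/1.01·[0.3200·0.0000 + 0.6800·0.0000] = 0.0000
Node ud (S = 154.9): V_ud = 1/1.01·[0.3200·0.0000 + 0.6800·13.3244] = 8.9709
Node dd (S = 97.54): V_dd = 1/1.01·[0.3200·13.3244 + 0.6800·62.0931] = 46.0269
Node u (S = 182.2): V_u = 1/1.01·[0.3200·0.0000 + 0.6800·8.9709] = 6.0398
Node d (S = 114.8): V_d = 1/1.01·[0.3200·8.9709 + 0.6800·46.0269] = 33.8306
Node 0 (S = 135): V_0 = 1/1.01·[0.3200·6.0398 + 0.6800·33.8306] = 24.6907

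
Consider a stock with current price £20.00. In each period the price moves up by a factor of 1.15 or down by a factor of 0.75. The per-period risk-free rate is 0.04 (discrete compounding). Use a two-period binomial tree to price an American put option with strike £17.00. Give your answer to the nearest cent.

Risk-neutral probability p = (1 + 0.04 − 0.75)/(1.15 − 0.75) = 0.2900/0.4000 = 0.7250
Terminal stock prices: S_uu = 26.45, S_ud = 17.25, S_dd = 11.25
Terminal payoffs (K − S): max(-9.45, 0) = 0, max(-0.25, 0) = 0, max(5.75, 0) = 5.75
Node u (S = 23): continuation = 1/1.04·[0.7250·0.0000 + 0.2750·0.0000] = 0.0000; exercise value = 0.0000 ≤ continuation, so V_u = 0.0000
Node d (S = 15): continuation = 1/1.04·[0.7250·0.0000 + 0.2750·5.7500] = 1.5204; exercise value = 2.0000 > continuation, so V_d = 2.0000 (exercise)
Node 0 (S = 20): continuation = 1/1.04·[0.7250·0.0000 + 0.2750·2.0000] = 0.5288; exercise value = 0.0000 ≤ continuation, so V_0 = 0.5288

£0.53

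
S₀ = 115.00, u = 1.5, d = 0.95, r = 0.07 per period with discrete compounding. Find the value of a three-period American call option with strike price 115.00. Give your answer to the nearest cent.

27.52

Risk-neutral probability p = (1 + 0.07 − 0.95)/(1.5 − 0.95) = 0.1200/0.5500 = 0.2182
Terminal stock prices: S_uuu = 388.1, S_uud = 245.8, S_udd = 155.7, S_ddd = 98.6
Terminal payoffs (S − K): max(273.1, 0) = 273.1, max(130.8, 0) = 130.8, max(40.68, 0) = 40.68, max(-16.4, 0) = 0
Node uu (S = 258.8): continuation = 1/1.07·[0.2182·273.1250 + 0.7818·130.8125] = 151.2734; exercise value = 143.7500 ≤ continuation, so V_uu = 151.2734
Node ud (S = 163.9): continuation = 1/1.07·[0.2182·130.8125 + 0.7818·40.6813] = 56.3984; exercise value = 48.8750 ≤ continuation, so V_ud = 56.3984
Node dd (S = 103.8): continuation = 1/1.07·[0.2182·40.6813 + 0.7818·0.0000] = 8.2952; exercise value = 0.0000 ≤ continuation, so V_dd = 8.2952
Node u (S = 172.5): continuation = 1/1.07·[0.2182·151.2734 + 0.7818·56.3984] = 72.0545; exercise value = 57.5000 ≤ continuation, so V_u = 72.0545
Node d (S = 109.2): continuation = 1/1.07·[0.2182·56.3984 + 0.7818·8.2952] = 17.5612; exercise value = 0.0000 ≤ continuation, so V_d = 17.5612
Node 0 (S = 115): continuation = 1/1.07·[0.2182·72.0545 + 0.7818·17.5612] = 27.5240; exercise value = 0.0000 ≤ continuation, so V_0 = 27.5240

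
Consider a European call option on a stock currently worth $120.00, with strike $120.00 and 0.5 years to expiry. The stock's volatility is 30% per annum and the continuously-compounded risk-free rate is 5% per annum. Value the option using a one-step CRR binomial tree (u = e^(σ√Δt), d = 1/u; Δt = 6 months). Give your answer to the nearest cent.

$14.01

CRR parameters: u = e^(σ√Δt) = e^(0.3·√0.5) = 1.2363, d = 1/u = 0.8089
Per-period rate: rΔt = 0.05·0.5 = 0.025, so R = e^0.025 = 1.0253
Risk-neutral probability p = (e^0.025 − 0.8089)/(1.2363 − 0.8089) = 0.2165/0.4275 = 0.5064
Terminal stock prices: S_u = 148.4, S_d = 97.06
Terminal payoffs (S − K): max(28.36, 0) = 28.36, max(-22.94, 0) = 0
Node 0 (S = 120): V_0 = e^(−0.025)·[0.5064·28.3573 + 0.4936·0.0000] = 14.0053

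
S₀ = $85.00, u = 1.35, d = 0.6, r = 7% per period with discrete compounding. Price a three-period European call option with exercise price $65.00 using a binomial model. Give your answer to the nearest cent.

Risk-neutral probability p = (1 + 0.07 − 0.6)/(1.35 − 0.6) = 0.4700/0.7500 = 0.6267
Terminal stock prices: S_uuu = 209.1, S_uud = 92.95, S_udd = 41.31, S_ddd = 18.36
Terminal payoffs (S − K): max(144.1, 0) = 144.1, max(27.95, 0) = 27.95, max(-23.69, 0) = 0, max(-46.64, 0) = 0
Node uu (S = 154.9): V_uu = 1/1.07·[0.6267·144.1319 + 0.3733·27.9475] = 94.1648
Node ud (S = 68.85): V_ud = 1/1.07·[0.6267·27.9475 + 0.3733·0.0000] = 16.3680
Node dd (S = 30.6): V_dd = 1/1.07·[0.6267·0.0000 + 0.3733·0.0000] = 0.0000
Node u (S = 114.8): V_u = 1/1.07·[0.6267·94.1648 + 0.3733·16.3680] = 60.8605
Node d (S = 51): V_d = 1/1.07·[0.6267·16.3680 + 0.3733·0.0000] = 9.5862
Node 0 (S = 85): V_0 = 1/1.07·[0.6267·60.8605 + 0.3733·9.5862] = 38.9889

$38.99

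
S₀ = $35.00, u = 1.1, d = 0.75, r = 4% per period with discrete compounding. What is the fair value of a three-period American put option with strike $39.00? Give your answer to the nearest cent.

$4.19

Risk-neutral probability p = (1 + 0.04 − 0.75)/(1.1 − 0.75) = 0.2900/0.3500 = 0.8286
Terminal stock prices: S_uuu = 46.59, S_uud = 31.76, S_udd = 21.66, S_ddd = 14.77
Terminal payoffs (K − S): max(-7.585, 0) = 0, max(7.237, 0) = 7.237, max(17.34, 0) = 17.34, max(24.23, 0) = 24.23
Node uu (S = 42.35): continuation = 1/1.04·[0.8286·0.0000 + 0.1714·7.2375] = 1.1930; exercise value = 0.0000 ≤ continuation, so V_uu = 1.1930
Node ud (S = 28.88): continuation = 1/1.04·[0.8286·7.2375 + 0.1714·17.3438] = 8.6250; exercise value = 10.1250 > continuation, so V_ud = 10.1250 (exercise)
Node dd (S = 19.69): continuation = 1/1.04·[0.8286·17.3438 + 0.1714·24.2344] = 17.8125; exercise value = 19.3125 > continuation, so V_dd = 19.3125 (exercise)
Node u (S = 38.5): continuation = 1/1.04·[0.8286·1.1930 + 0.1714·10.1250] = 2.6194; exercise value = 0.5000 ≤ continuation, so V_u = 2.6194
Node d (S = 26.25): continuation = 1/1.04·[0.8286·10.1250 + 0.1714·19.3125] = 11.2500; exercise value = 12.7500 > continuation, so V_d = 12.7500 (exercise)
Node 0 (S = 35): continuation = 1/1.04·[0.8286·2.6194 + 0.1714·12.7500] = 4.1885; exercise value = 4.0000 ≤ continuation, so V_0 = 4.1885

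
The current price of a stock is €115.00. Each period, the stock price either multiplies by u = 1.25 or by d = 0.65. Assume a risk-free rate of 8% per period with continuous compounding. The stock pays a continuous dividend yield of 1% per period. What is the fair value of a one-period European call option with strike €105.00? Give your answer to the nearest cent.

€25.19

Per-period risk-free factor R = e^0.08 = 1.0833; dividend-adjusted growth = e^(0.08−0.01) = 1.0725.
Risk-neutral probability p = (1.0725 − 0.65)/(1.25 − 0.65) = 0.4225/0.6000 = 0.7042
Terminal stock prices: S_u = 143.8, S_d = 74.75
Terminal payoffs (S − K): max(38.75, 0) = 38.75, max(-30.25, 0) = 0
Node 0 (S = 115): V_0 = e^(−0.08)·[0.7042·38.7500 + 0.2958·0.0000] = 25.1891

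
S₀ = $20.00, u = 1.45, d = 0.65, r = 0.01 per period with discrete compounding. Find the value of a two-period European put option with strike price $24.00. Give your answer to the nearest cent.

$7.11

Risk-neutral probability p = (1 + 0.01 − 0.65)/(1.45 − 0.65) = 0.3600/0.8000 = 0.4500
Terminal stock prices: S_uu = 42.05, S_ud = 18.85, S_dd = 8.45
Terminal payoffs (K − S): max(-18.05, 0) = 0, max(5.15, 0) = 5.15, max(15.55, 0) = 15.55
Node u (S = 29): V_u = 1/1.01·[0.4500·0.0000 + 0.5500·5.1500] = 2.8045
Node d (S = 13): V_d = 1/1.01·[0.4500·5.1500 + 0.5500·15.5500] = 10.7624
Node 0 (S = 20): V_0 = 1/1.01·[0.4500·2.8045 + 0.5500·10.7624] = 7.1102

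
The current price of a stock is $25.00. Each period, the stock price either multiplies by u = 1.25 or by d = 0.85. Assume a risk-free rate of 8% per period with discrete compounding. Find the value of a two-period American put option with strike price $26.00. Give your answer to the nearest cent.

Risk-neutral probability p = (1 + 0.08 − 0.85)/(1.25 − 0.85) = 0.2300/0.4000 = 0.5750
Terminal stock prices: S_uu = 39.06, S_ud = 26.56, S_dd = 18.06
Terminal payoffs (K − S): max(-13.06, 0) = 0, max(-0.5625, 0) = 0, max(7.938, 0) = 7.938
Node u (S = 31.25): continuation = 1/1.08·[0.5750·0.0000 + 0.4250·0.0000] = 0.0000; exercise value = 0.0000 ≤ continuation, so V_u = 0.0000
Node d (S = 21.25): continuation = 1/1.08·[0.5750·0.0000 + 0.4250·7.9375] = 3.1236; exercise value = 4.7500 > continuation, so V_d = 4.7500 (exercise)
Node 0 (S = 25): continuation = 1/1.08·[0.5750·0.0000 + 0.4250·4.7500] = 1.8692; exercise value = 1.0000 ≤ continuation, so V_0 = 1.8692

$1.87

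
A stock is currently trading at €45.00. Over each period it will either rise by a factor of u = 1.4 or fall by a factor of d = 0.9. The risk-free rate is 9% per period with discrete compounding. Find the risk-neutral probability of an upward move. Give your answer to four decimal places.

p = 0.3800

Risk-neutral probability p = (1 + 0.09 − 0.9)/(1.4 − 0.9) = 0.1900/0.5000 = 0.3800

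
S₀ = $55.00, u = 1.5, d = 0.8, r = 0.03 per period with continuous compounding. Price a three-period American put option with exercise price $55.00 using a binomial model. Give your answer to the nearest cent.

$8.99

Risk-neutral probability p = (e^0.03 − 0.8)/(1.5 − 0.8) = 0.2305/0.7000 = 0.3292
Terminal stock prices: S_uuu = 185.6, S_uud = 99, S_udd = 52.8, S_ddd = 28.16
Terminal payoffs (K − S): max(-130.6, 0) = 0, max(-44, 0) = 0, max(2.2, 0) = 2.2, max(26.84, 0) = 26.84
Node uu (S = 123.8): continuation = e^(−0.03)·[0.3292·0.0000 + 0.6708·0.0000] = 0.0000; exercise value = 0.0000 ≤ continuation, so V_uu = 0.0000
Node ud (S = 66): continuation = e^(−0.03)·[0.3292·0.0000 + 0.6708·2.2000] = 1.4321; exercise value = 0.0000 ≤ continuation, so V_ud = 1.4321
Node dd (S = 35.2): continuation = e^(−0.03)·[0.3292·2.2000 + 0.6708·26.8400] = 18.1745; exercise value = 19.8000 > continuation, so V_dd = 19.8000 (exercise)
Node u (S = 82.5): continuation = e^(−0.03)·[0.3292·0.0000 + 0.6708·1.4321] = 0.9322; exercise value = 0.0000 ≤ continuation, so V_u = 0.9322
Node d (S = 44): continuation = e^(−0.03)·[0.3292·1.4321 + 0.6708·19.8000] = 13.3464; exercise value = 11.0000 ≤ continuation, so V_d = 13.3464
Node 0 (S = 55): continuation = e^(−0.03)·[0.3292·0.9322 + 0.6708·13.3464] = 8.9858; exercise value = 0.0000 ≤ continuation, so V_0 = 8.9858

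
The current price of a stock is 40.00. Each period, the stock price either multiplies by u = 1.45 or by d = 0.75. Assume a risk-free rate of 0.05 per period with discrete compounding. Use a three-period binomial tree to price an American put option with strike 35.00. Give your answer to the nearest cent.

Risk-neutral probability p = (1 + 0.05 − 0.75)/(1.45 − 0.75) = 0.3000/0.7000 = 0.4286
Terminal stock prices: S_uuu = 121.9, S_uud = 63.07, S_udd = 32.62, S_ddd = 16.88
Terminal payoffs (K − S): max(-86.94, 0) = 0, max(-28.07, 0) = 0, max(2.375, 0) = 2.375, max(18.12, 0) = 18.12
Node uu (S = 84.1): continuation = 1/1.05·[0.4286·0.0000 + 0.5714·0.0000] = 0.0000; exercise value = 0.0000 ≤ continuation, so V_uu = 0.0000
Node ud (S = 43.5): continuation = 1/1.05·[0.4286·0.0000 + 0.5714·2.3750] = 1.2925; exercise value = 0.0000 ≤ continuation, so V_ud = 1.2925
Node dd (S = 22.5): continuation = 1/1.05·[0.4286·2.3750 + 0.5714·18.1250] = 10.8333; exercise value = 12.5000 > continuation, so V_dd = 12.5000 (exercise)
Node u (S = 58): continuation = 1/1.05·[0.4286·0.0000 + 0.5714·1.2925] = 0.7034; exercise value = 0.0000 ≤ continuation, so V_u = 0.7034
Node d (S = 30): continuation = 1/1.05·[0.4286·1.2925 + 0.5714·12.5000] = 7.3303; exercise value = 5.0000 ≤ continuation, so V_d = 7.3303
Node 0 (S = 40): continuation = 1/1.05·[0.4286·0.7034 + 0.5714·7.3303] = 4.2764; exercise value = 0.0000 ≤ continuation, so V_0 = 4.2764

4.28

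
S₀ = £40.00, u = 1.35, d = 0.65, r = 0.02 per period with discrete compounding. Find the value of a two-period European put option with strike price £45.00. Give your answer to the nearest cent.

Risk-neutral probability p = (1 + 0.02 − 0.65)/(1.35 − 0.65) = 0.3700/0.7000 = 0.5286
Terminal stock prices: S_uu = 72.9, S_ud = 35.1, S_dd = 16.9
Terminal payoffs (K − S): max(-27.9, 0) = 0, max(9.9, 0) = 9.9, max(28.1, 0) = 28.1
Node u (S = 54): V_u = 1/1.02·[0.5286·0.0000 + 0.4714·9.9000] = 4.5756
Node d (S = 26): V_d = 1/1.02·[0.5286·9.9000 + 0.4714·28.1000] = 18.1176
Node 0 (S = 40): V_0 = 1/1.02·[0.5286·4.5756 + 0.4714·18.1176] = 10.7448

£10.74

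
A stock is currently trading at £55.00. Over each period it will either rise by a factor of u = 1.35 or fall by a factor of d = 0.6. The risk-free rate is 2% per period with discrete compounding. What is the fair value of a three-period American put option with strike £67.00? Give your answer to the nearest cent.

Risk-neutral probability p = (1 + 0.02 − 0.6)/(1.35 − 0.6) = 0.4200/0.7500 = 0.5600
Terminal stock prices: S_uuu = 135.3, S_uud = 60.14, S_udd = 26.73, S_ddd = 11.88
Terminal payoffs (K − S): max(-68.32, 0) = 0, max(6.857, 0) = 6.857, max(40.27, 0) = 40.27, max(55.12, 0) = 55.12
Node uu (S = 100.2): continuation = 1/1.02·[0.5600·0.0000 + 0.4400·6.8575] = 2.9581; exercise value = 0.0000 ≤ continuation, so V_uu = 2.9581
Node ud (S = 44.55): continuation = 1/1.02·[0.5600·6.8575 + 0.4400·40.2700] = 21.1363; exercise value = 22.4500 > continuation, so V_ud = 22.4500 (exercise)
Node dd (S = 19.8): continuation = 1/1.02·[0.5600·40.2700 + 0.4400·55.1200] = 45.8863; exercise value = 47.2000 > continuation, so V_dd = 47.2000 (exercise)
Node u (S = 74.25): continuation = 1/1.02·[0.5600·2.9581 + 0.4400·22.4500] = 11.3084; exercise value = 0.0000 ≤ continuation, so V_u = 11.3084
Node d (S = 33): continuation = 1/1.02·[0.5600·22.4500 + 0.4400·47.2000] = 32.6863; exercise value = 34.0000 > continuation, so V_d = 34.0000 (exercise)
Node 0 (S = 55): continuation = 1/1.02·[0.5600·11.3084 + 0.4400·34.0000] = 20.8752; exercise value = 12.0000 ≤ continuation, so V_0 = 20.8752

£20.88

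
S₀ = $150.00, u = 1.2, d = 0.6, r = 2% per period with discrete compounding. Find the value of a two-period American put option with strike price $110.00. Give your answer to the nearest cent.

Risk-neutral probability p = (1 + 0.02 − 0.6)/(1.2 − 0.6) = 0.4200/0.6000 = 0.7000
Terminal stock prices: S_uu = 216, S_ud = 108, S_dd = 54
Terminal payoffs (K − S): max(-106, 0) = 0, max(2, 0) = 2, max(56, 0) = 56
Node u (S = 180): continuation = 1/1.02·[0.7000·0.0000 + 0.3000·2.0000] = 0.5882; exercise value = 0.0000 ≤ continuation, so V_u = 0.5882
Node d (S = 90): continuation = 1/1.02·[0.7000·2.0000 + 0.3000·56.0000] = 17.8431; exercise value = 20.0000 > continuation, so V_d = 20.0000 (exercise)
Node 0 (S = 150): continuation = 1/1.02·[0.7000·0.5882 + 0.3000·20.0000] = 6.2860; exercise value = 0.0000 ≤ continuation, so V_0 = 6.2860

$6.29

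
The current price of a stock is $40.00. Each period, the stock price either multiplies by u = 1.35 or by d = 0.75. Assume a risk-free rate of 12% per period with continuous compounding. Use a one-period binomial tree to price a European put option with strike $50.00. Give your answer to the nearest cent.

$6.58

Risk-neutral probability p = (e^0.12 − 0.75)/(1.35 − 0.75) = 0.3775/0.6000 = 0.6292
Terminal stock prices: S_u = 54, S_d = 30
Terminal payoffs (K − S): max(-4, 0) = 0, max(20, 0) = 20
Node 0 (S = 40): V_0 = e^(−0.12)·[0.6292·0.0000 + 0.3708·20.0000] = 6.5781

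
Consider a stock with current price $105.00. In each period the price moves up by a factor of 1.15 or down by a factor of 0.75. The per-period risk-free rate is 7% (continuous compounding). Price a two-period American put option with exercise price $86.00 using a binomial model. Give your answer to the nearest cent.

Risk-neutral probability p = (e^0.07 − 0.75)/(1.15 − 0.75) = 0.3225/0.4000 = 0.8063
Terminal stock prices: S_uu = 138.9, S_ud = 90.56, S_dd = 59.06
Terminal payoffs (K − S): max(-52.86, 0) = 0, max(-4.562, 0) = 0, max(26.94, 0) = 26.94
Node u (S = 120.7): continuation = e^(−0.07)·[0.8063·0.0000 + 0.1937·0.0000] = 0.0000; exercise value = 0.0000 ≤ continuation, so V_u = 0.0000
Node d (S = 78.75): continuation = e^(−0.07)·[0.8063·0.0000 + 0.1937·26.9375] = 4.8658; exercise value = 7.2500 > continuation, so V_d = 7.2500 (exercise)
Node 0 (S = 105): continuation = e^(−0.07)·[0.8063·0.0000 + 0.1937·7.2500] = 1.3096; exercise value = 0.0000 ≤ continuation, so V_0 = 1.3096

$1.31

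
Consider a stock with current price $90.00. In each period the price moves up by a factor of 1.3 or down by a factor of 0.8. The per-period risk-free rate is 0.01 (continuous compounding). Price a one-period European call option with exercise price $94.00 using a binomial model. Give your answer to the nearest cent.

Risk-neutral probability p = (e^0.01 − 0.8)/(1.3 − 0.8) = 0.2101/0.5000 = 0.4201
Terminal stock prices: S_u = 117, S_d = 72
Terminal payoffs (S − K): max(23, 0) = 23, max(-22, 0) = 0
Node 0 (S = 90): V_0 = e^(−0.01)·[0.4201·23.0000 + 0.5799·0.0000] = 9.5662

$9.57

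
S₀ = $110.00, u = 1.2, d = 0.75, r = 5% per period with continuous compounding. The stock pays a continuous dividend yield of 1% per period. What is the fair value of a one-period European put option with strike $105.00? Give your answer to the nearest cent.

$7.57

Per-period risk-free factor R = e^0.05 = 1.0513; dividend-adjusted growth = e^(0.05−0.01) = 1.0408.
Risk-neutral probability p = (1.0408 − 0.75)/(1.2 − 0.75) = 0.2908/0.4500 = 0.6462
Terminal stock prices: S_u = 132, S_d = 82.5
Terminal payoffs (K − S): max(-27, 0) = 0, max(22.5, 0) = 22.5
Node 0 (S = 110): V_0 = e^(−0.05)·[0.6462·0.0000 + 0.3538·22.5000] = 7.5713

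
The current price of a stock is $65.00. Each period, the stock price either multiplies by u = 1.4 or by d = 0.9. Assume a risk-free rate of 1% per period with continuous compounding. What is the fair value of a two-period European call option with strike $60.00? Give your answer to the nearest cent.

Risk-neutral probability p = (e^0.01 − 0.9)/(1.4 − 0.9) = 0.1101/0.5000 = 0.2201
Terminal stock prices: S_uu = 127.4, S_ud = 81.9, S_dd = 52.65
Terminal payoffs (S − K): max(67.4, 0) = 67.4, max(21.9, 0) = 21.9, max(-7.35, 0) = 0
Node u (S = 91): V_u = e^(−0.01)·[0.2201·67.4000 + 0.7799·21.9000] = 31.5970
Node d (S = 58.5): V_d = e^(−0.01)·[0.2201·21.9000 + 0.7799·0.0000] = 4.7722
Node 0 (S = 65): V_0 = e^(−0.01)·[0.2201·31.5970 + 0.7799·4.7722] = 10.5701

$10.57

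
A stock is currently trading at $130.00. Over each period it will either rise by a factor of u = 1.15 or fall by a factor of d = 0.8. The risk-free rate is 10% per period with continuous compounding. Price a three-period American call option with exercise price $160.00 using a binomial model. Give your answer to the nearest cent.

$18.52

Risk-neutral probability p = (e^0.1 − 0.8)/(1.15 − 0.8) = 0.3052/0.3500 = 0.8719
Terminal stock prices: S_uuu = 197.7, S_uud = 137.5, S_udd = 95.68, S_ddd = 66.56
Terminal payoffs (S − K): max(37.71, 0) = 37.71, max(-22.46, 0) = 0, max(-64.32, 0) = 0, max(-93.44, 0) = 0
Node uu (S = 171.9): continuation = e^(−0.1)·[0.8719·37.7137 + 0.1281·0.0000] = 29.7540; exercise value = 11.9250 ≤ continuation, so V_uu = 29.7540
Node ud (S = 119.6): continuation = e^(−0.1)·[0.8719·0.0000 + 0.1281·0.0000] = 0.0000; exercise value = 0.0000 ≤ continuation, so V_ud = 0.0000
Node dd (S = 83.2): continuation = e^(−0.1)·[0.8719·0.0000 + 0.1281·0.0000] = 0.0000; exercise value = 0.0000 ≤ continuation, so V_dd = 0.0000
Node u (S = 149.5): continuation = e^(−0.1)·[0.8719·29.7540 + 0.1281·0.0000] = 23.4742; exercise value = 0.0000 ≤ continuation, so V_u = 23.4742
Node d (S = 104): continuation = e^(−0.1)·[0.8719·0.0000 + 0.1281·0.0000] = 0.0000; exercise value = 0.0000 ≤ continuation, so V_d = 0.0000
Node 0 (S = 130): continuation = e^(−0.1)·[0.8719·23.4742 + 0.1281·0.0000] = 18.5198; exercise value = 0.0000 ≤ continuation, so V_0 = 18.5198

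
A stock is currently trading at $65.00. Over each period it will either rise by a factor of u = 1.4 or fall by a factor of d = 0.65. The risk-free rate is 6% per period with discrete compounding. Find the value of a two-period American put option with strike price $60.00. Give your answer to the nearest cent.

Risk-neutral probability p = (1 + 0.06 − 0.65)/(1.4 − 0.65) = 0.4100/0.7500 = 0.5467
Terminal stock prices: S_uu = 127.4, S_ud = 59.15, S_dd = 27.46
Terminal payoffs (K − S): max(-67.4, 0) = 0, max(0.85, 0) = 0.85, max(32.54, 0) = 32.54
Node u (S = 91): continuation = 1/1.06·[0.5467·0.0000 + 0.4533·0.8500] = 0.3635; exercise value = 0.0000 ≤ continuation, so V_u = 0.3635
Node d (S = 42.25): continuation = 1/1.06·[0.5467·0.8500 + 0.4533·32.5375] = 14.3538; exercise value = 17.7500 > continuation, so V_d = 17.7500 (exercise)
Node 0 (S = 65): continuation = 1/1.06·[0.5467·0.3635 + 0.4533·17.7500] = 7.7787; exercise value = 0.0000 ≤ continuation, so V_0 = 7.7787

$7.78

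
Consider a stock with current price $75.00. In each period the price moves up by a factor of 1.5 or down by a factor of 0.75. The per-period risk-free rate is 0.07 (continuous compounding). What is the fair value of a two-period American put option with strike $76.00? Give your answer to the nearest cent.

Risk-neutral probability p = (e^0.07 − 0.75)/(1.5 − 0.75) = 0.3225/0.7500 = 0.4300
Terminal stock prices: S_uu = 168.8, S_ud = 84.38, S_dd = 42.19
Terminal payoffs (K − S): max(-92.75, 0) = 0, max(-8.375, 0) = 0, max(33.81, 0) = 33.81
Node u (S = 112.5): continuation = e^(−0.07)·[0.4300·0.0000 + 0.5700·0.0000] = 0.0000; exercise value = 0.0000 ≤ continuation, so V_u = 0.0000
Node d (S = 56.25): continuation = e^(−0.07)·[0.4300·0.0000 + 0.5700·33.8125] = 17.9698; exercise value = 19.7500 > continuation, so V_d = 19.7500 (exercise)
Node 0 (S = 75): continuation = e^(−0.07)·[0.4300·0.0000 + 0.5700·19.7500] = 10.4962; exercise value = 1.0000 ≤ continuation, so V_0 = 10.4962

$10.50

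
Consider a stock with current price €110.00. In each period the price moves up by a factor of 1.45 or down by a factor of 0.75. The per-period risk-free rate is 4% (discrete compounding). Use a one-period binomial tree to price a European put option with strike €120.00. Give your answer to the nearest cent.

€21.12

Risk-neutral probability p = (1 + 0.04 − 0.75)/(1.45 − 0.75) = 0.2900/0.7000 = 0.4143
Terminal stock prices: S_u = 159.5, S_d = 82.5
Terminal payoffs (K − S): max(-39.5, 0) = 0, max(37.5, 0) = 37.5
Node 0 (S = 110): V_0 = 1/1.04·[0.4143·0.0000 + 0.5857·37.5000] = 21.1195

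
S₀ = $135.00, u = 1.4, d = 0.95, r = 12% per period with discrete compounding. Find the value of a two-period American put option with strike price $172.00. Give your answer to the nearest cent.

$37.00

Risk-neutral probability p = (1 + 0.12 − 0.95)/(1.4 − 0.95) = 0.1700/0.4500 = 0.3778
Terminal stock prices: S_uu = 264.6, S_ud = 179.5, S_dd = 121.8
Terminal payoffs (K − S): max(-92.6, 0) = 0, max(-7.55, 0) = 0, max(50.16, 0) = 50.16
Node u (S = 189): continuation = 1/1.12·[0.3778·0.0000 + 0.6222·0.0000] = 0.0000; exercise value = 0.0000 ≤ continuation, so V_u = 0.0000
Node d (S = 128.2): continuation = 1/1.12·[0.3778·0.0000 + 0.6222·50.1625] = 27.8681; exercise value = 43.7500 > continuation, so V_d = 43.7500 (exercise)
Node 0 (S = 135): continuation = 1/1.12·[0.3778·0.0000 + 0.6222·43.7500] = 24.3056; exercise value = 37.0000 > continuation, so V_0 = 37.0000 (exercise)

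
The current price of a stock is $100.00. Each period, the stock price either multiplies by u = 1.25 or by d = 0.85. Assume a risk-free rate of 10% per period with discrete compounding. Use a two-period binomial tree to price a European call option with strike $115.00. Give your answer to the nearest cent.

$13.32

Risk-neutral probability p = (1 + 0.1 − 0.85)/(1.25 − 0.85) = 0.2500/0.4000 = 0.6250
Terminal stock prices: S_uu = 156.2, S_ud = 106.2, S_dd = 72.25
Terminal payoffs (S − K): max(41.25, 0) = 41.25, max(-8.75, 0) = 0, max(-42.75, 0) = 0
Node u (S = 125): V_u = 1/1.1·[0.6250·41.2500 + 0.3750·0.0000] = 23.4375
Node d (S = 85): V_d = 1/1.1·[0.6250·0.0000 + 0.3750·0.0000] = 0.0000
Node 0 (S = 100): V_0 = 1/1.1·[0.6250·23.4375 + 0.3750·0.0000] = 13.3168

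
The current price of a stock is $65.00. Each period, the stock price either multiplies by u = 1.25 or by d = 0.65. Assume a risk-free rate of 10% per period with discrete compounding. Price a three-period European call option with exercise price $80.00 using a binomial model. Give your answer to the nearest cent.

Risk-neutral probability p = (1 + 0.1 − 0.65)/(1.25 − 0.65) = 0.4500/0.6000 = 0.7500
Terminal stock prices: S_uuu = 127, S_uud = 66.02, S_udd = 34.33, S_ddd = 17.85
Terminal payoffs (S − K): max(46.95, 0) = 46.95, max(-13.98, 0) = 0, max(-45.67, 0) = 0, max(-62.15, 0) = 0
Node uu (S = 101.6): V_uu = 1/1.1·[0.7500·46.9531 + 0.2500·0.0000] = 32.0135
Node ud (S = 52.81): V_ud = 1/1.1·[0.7500·0.0000 + 0.2500·0.0000] = 0.0000
Node dd (S = 27.46): V_dd = 1/1.1·[0.7500·0.0000 + 0.2500·0.0000] = 0.0000
Node u (S = 81.25): V_u = 1/1.1·[0.7500·32.0135 + 0.2500·0.0000] = 21.8274
Node d (S = 42.25): V_d = 1/1.1·[0.7500·0.0000 + 0.2500·0.0000] = 0.0000
Node 0 (S = 65): V_0 = 1/1.1·[0.7500·21.8274 + 0.2500·0.0000] = 14.8823

$14.88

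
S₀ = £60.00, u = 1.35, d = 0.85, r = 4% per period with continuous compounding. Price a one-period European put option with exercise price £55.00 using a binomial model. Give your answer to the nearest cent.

£2.38

Risk-neutral probability p = (e^0.04 − 0.85)/(1.35 − 0.85) = 0.1908/0.5000 = 0.3816
Terminal stock prices: S_u = 81, S_d = 51
Terminal payoffs (K − S): max(-26, 0) = 0, max(4, 0) = 4
Node 0 (S = 60): V_0 = e^(−0.04)·[0.3816·0.0000 + 0.6184·4.0000] = 2.3765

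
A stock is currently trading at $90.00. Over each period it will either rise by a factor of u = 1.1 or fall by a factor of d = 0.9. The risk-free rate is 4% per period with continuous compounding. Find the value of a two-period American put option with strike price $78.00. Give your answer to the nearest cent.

$0.41

Risk-neutral probability p = (e^0.04 − 0.9)/(1.1 − 0.9) = 0.1408/0.2000 = 0.7041
Terminal stock prices: S_uu = 108.9, S_ud = 89.1, S_dd = 72.9
Terminal payoffs (K − S): max(-30.9, 0) = 0, max(-11.1, 0) = 0, max(5.1, 0) = 5.1
Node u (S = 99): continuation = e^(−0.04)·[0.7041·0.0000 + 0.2959·0.0000] = 0.0000; exercise value = 0.0000 ≤ continuation, so V_u = 0.0000
Node d (S = 81): continuation = e^(−0.04)·[0.7041·0.0000 + 0.2959·5.1000] = 1.4501; exercise value = 0.0000 ≤ continuation, so V_d = 1.4501
Node 0 (S = 90): continuation = e^(−0.04)·[0.7041·0.0000 + 0.2959·1.4501] = 0.4123; exercise value = 0.0000 ≤ continuation, so V_0 = 0.4123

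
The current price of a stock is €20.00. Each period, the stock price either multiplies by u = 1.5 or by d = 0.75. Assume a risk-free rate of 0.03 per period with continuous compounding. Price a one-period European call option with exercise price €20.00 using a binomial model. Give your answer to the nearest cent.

€3.63

Risk-neutral probability p = (e^0.03 − 0.75)/(1.5 − 0.75) = 0.2805/0.7500 = 0.3739
Terminal stock prices: S_u = 30, S_d = 15
Terminal payoffs (S − K): max(10, 0) = 10, max(-5, 0) = 0
Node 0 (S = 20): V_0 = e^(−0.03)·[0.3739·10.0000 + 0.6261·0.0000] = 3.6289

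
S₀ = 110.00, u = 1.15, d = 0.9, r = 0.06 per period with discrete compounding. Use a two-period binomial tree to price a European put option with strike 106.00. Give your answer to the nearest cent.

1.95

Risk-neutral probability p = (1 + 0.06 − 0.9)/(1.15 − 0.9) = 0.1600/0.2500 = 0.6400
Terminal stock prices: S_uu = 145.5, S_ud = 113.8, S_dd = 89.1
Terminal payoffs (K − S): max(-39.47, 0) = 0, max(-7.85, 0) = 0, max(16.9, 0) = 16.9
Node u (S = 126.5): V_u = 1/1.06·[0.6400·0.0000 + 0.3600·0.0000] = 0.0000
Node d (S = 99): V_d = 1/1.06·[0.6400·0.0000 + 0.3600·16.9000] = 5.7396
Node 0 (S = 110): V_0 = 1/1.06·[0.6400·0.0000 + 0.3600·5.7396] = 1.9493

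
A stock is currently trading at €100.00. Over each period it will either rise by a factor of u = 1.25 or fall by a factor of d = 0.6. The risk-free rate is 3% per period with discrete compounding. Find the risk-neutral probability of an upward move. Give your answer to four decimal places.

Risk-neutral probability p = (1 + 0.03 − 0.6)/(1.25 − 0.6) = 0.4300/0.6500 = 0.6615

p = 0.6615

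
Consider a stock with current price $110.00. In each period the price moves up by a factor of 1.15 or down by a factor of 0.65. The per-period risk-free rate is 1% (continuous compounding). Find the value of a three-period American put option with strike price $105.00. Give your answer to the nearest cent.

Risk-neutral probability p = (e^0.01 − 0.65)/(1.15 − 0.65) = 0.3601/0.5000 = 0.7201
Terminal stock prices: S_uuu = 167.3, S_uud = 94.56, S_udd = 53.45, S_ddd = 30.21
Terminal payoffs (K − S): max(-62.3, 0) = 0, max(10.44, 0) = 10.44, max(51.55, 0) = 51.55, max(74.79, 0) = 74.79
Node uu (S = 145.5): continuation = e^(−0.01)·[0.7201·0.0000 + 0.2799·10.4413] = 2.8934; exercise value = 0.0000 ≤ continuation, so V_uu = 2.8934
Node ud (S = 82.22): continuation = e^(−0.01)·[0.7201·10.4413 + 0.2799·51.5538] = 21.7302; exercise value = 22.7750 > continuation, so V_ud = 22.7750 (exercise)
Node dd (S = 46.48): continuation = e^(−0.01)·[0.7201·51.5538 + 0.2799·74.7912] = 57.4802; exercise value = 58.5250 > continuation, so V_dd = 58.5250 (exercise)
Node u (S = 126.5): continuation = e^(−0.01)·[0.7201·2.8934 + 0.2799·22.7750] = 8.3741; exercise value = 0.0000 ≤ continuation, so V_u = 8.3741
Node d (S = 71.5): continuation = e^(−0.01)·[0.7201·22.7750 + 0.2799·58.5250] = 32.4552; exercise value = 33.5000 > continuation, so V_d = 33.5000 (exercise)
Node 0 (S = 110): continuation = e^(−0.01)·[0.7201·8.3741 + 0.2799·33.5000] = 15.2535; exercise value = 0.0000 ≤ continuation, so V_0 = 15.2535

$15.25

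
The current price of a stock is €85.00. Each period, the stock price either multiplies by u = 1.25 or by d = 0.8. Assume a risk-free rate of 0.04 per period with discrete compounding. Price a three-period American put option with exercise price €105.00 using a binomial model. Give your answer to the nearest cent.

€21.20

Risk-neutral probability p = (1 + 0.04 − 0.8)/(1.25 − 0.8) = 0.2400/0.4500 = 0.5333
Terminal stock prices: S_uuu = 166, S_uud = 106.2, S_udd = 68, S_ddd = 43.52
Terminal payoffs (K − S): max(-61.02, 0) = 0, max(-1.25, 0) = 0, max(37, 0) = 37, max(61.48, 0) = 61.48
Node uu (S = 132.8): continuation = 1/1.04·[0.5333·0.0000 + 0.4667·0.0000] = 0.0000; exercise value = 0.0000 ≤ continuation, so V_uu = 0.0000
Node ud (S = 85): continuation = 1/1.04·[0.5333·0.0000 + 0.4667·37.0000] = 16.6026; exercise value = 20.0000 > continuation, so V_ud = 20.0000 (exercise)
Node dd (S = 54.4): continuation = 1/1.04·[0.5333·37.0000 + 0.4667·61.4800] = 46.5615; exercise value = 50.6000 > continuation, so V_dd = 50.6000 (exercise)
Node u (S = 106.2): continuation = 1/1.04·[0.5333·0.0000 + 0.4667·20.0000] = 8.9744; exercise value = 0.0000 ≤ continuation, so V_u = 8.9744
Node d (S = 68): continuation = 1/1.04·[0.5333·20.0000 + 0.4667·50.6000] = 32.9615; exercise value = 37.0000 > continuation, so V_d = 37.0000 (exercise)
Node 0 (S = 85): continuation = 1/1.04·[0.5333·8.9744 + 0.4667·37.0000] = 21.2048; exercise value = 20.0000 ≤ continuation, so V_0 = 21.2048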